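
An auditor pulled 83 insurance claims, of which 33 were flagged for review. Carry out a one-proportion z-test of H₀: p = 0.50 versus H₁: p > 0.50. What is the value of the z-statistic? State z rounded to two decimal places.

z = -1.87

p̂ = 33/83 = 0.39759.
Under H₀, SE = √(p₀(1−p₀)/n) = √(0.50·0.50/83) = √0.003012048 = 0.054882.
z = (0.39759 − 0.50)/0.054882 = -0.10241/0.054882 = -1.87.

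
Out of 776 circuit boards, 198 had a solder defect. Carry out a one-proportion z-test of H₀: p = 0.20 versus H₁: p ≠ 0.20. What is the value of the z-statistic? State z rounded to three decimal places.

With x = 198 successes in n = 776, p̂ = 0.25515.
Null standard error: √(0.20·0.80/776) = √0.000206186 = 0.014359.
Test statistic: z = 0.05515/0.014359 = 3.841.

z = 3.841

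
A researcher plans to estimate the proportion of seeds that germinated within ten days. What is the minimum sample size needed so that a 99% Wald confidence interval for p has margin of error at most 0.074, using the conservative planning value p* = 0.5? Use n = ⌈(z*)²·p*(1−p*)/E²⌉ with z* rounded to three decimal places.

n = 303

The 99% critical value is z* = 2.576.
p*(1−p*) = 0.50·0.50 = 0.2500.
Required n before rounding: 6.635776 × 0.2500 / 0.074² = 302.948.
Rounding up, n = 303.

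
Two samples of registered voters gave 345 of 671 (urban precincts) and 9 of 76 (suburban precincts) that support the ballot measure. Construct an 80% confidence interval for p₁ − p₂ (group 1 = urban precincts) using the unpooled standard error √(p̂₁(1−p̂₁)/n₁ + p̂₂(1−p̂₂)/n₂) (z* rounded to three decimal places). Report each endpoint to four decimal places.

(0.3422, 0.4493)

p̂₁ = 0.51416, p̂₂ = 0.11842, so the observed difference is 0.39574.
Unpooled SE = √(p̂₁(1−p̂₁)/n₁ + p̂₂(1−p̂₂)/n₂) = √(0.000372280 + 0.001373651) = 0.041784.
For 80% confidence, z* = 1.282. Margin = 1.282·0.041784 = 0.05357.
Interval: 0.39574 ± 0.05357 → (0.3422, 0.4493).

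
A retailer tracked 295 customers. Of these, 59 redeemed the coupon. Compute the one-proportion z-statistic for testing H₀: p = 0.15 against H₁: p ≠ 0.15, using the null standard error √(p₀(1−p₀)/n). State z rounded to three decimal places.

With x = 59 successes in n = 295, p̂ = 0.20000.
SE₀ = √(0.15·0.85/295) = 0.020790.
z = (p̂ − p₀)/SE = (0.20000 − 0.15)/0.020790 = 2.405.

z = 2.405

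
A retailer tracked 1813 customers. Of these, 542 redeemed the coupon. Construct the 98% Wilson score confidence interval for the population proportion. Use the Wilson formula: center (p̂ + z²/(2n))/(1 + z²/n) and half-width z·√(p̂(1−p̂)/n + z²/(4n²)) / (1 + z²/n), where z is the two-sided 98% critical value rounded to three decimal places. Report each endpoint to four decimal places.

Here p̂ = 542/1813 = 0.29895 and z = 2.326 (z² = 5.410276).
Denominator 1 + z²/n = 1 + 5.410276/1813 = 1.002984.
Center = (0.29895 + 0.001492)/1.002984 = 0.29955.
Radicand: p̂(1−p̂)/n + z²/(4n²) = 0.000115598 + 0.000000411 = 0.000116009.
Half-width = 2.326·√0.000116009/1.002984 = 0.02498.
Interval: 0.29955 ± 0.02498 → (0.2746, 0.3245).

(0.2746, 0.3245)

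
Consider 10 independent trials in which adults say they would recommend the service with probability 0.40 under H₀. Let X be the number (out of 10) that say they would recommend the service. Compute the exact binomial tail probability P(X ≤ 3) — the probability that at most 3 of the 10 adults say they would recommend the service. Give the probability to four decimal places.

P = 0.3823

X ~ Binomial(n=10, p=0.40).
P(X ≤ 3) = C(10,0)·0.40^0·0.60^10 + C(10,1)·0.40^1·0.60^9 + C(10,2)·0.40^2·0.60^8 + C(10,3)·0.40^3·0.60^7.
= 0.006047 + 0.040311 + 0.120932 + 0.214991 = 0.3823.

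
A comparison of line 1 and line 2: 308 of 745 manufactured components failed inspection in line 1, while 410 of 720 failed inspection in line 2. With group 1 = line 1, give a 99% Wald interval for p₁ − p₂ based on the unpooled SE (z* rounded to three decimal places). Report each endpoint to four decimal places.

(-0.2225, -0.0895)

p̂₁ = 0.41342, p̂₂ = 0.56944, so the observed difference is -0.15602.
SE = √(0.000325509 + 0.000340524) = √0.000666033 = 0.025808.
z* = 2.576 at the 99% level. Margin of error = 0.06648.
So the interval runs from -0.2225 to -0.0895.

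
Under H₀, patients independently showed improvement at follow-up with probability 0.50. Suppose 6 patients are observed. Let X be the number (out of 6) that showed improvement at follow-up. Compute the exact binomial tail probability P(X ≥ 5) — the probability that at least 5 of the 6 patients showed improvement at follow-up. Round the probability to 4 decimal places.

P = 0.1094

X is binomial with n = 6 and p = 0.50.
P(X ≥ 5) = C(6,5)·0.50^5·0.50^1 + C(6,6)·0.50^6·0.50^0.
= 0.093750 + 0.015625 = 0.1094.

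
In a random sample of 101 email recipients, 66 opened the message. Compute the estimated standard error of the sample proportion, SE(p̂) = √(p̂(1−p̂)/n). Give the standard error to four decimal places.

p̂ = 66/101 = 0.65347.
p̂(1−p̂) = 0.226447.
Dividing by n and taking the root: √0.002242050 = 0.0474.

SE = 0.0474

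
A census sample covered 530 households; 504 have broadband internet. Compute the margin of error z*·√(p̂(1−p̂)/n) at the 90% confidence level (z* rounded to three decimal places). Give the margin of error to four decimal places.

The sample proportion is 504/530 = 0.95094.
Standard error of p̂: √(0.046650/530) = √0.000088019 = 0.009382.
For 90% confidence, z* = 1.645.
So ME = 0.0154.

ME = 0.0154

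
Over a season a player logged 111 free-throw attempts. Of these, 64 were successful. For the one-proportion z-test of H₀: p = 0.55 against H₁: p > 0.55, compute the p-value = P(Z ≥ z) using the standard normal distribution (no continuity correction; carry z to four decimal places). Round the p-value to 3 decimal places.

p-value = 0.287

The sample proportion is 64/111 = 0.57658.
Under H₀, SE = √(p₀(1−p₀)/n) = √(0.55·0.45/111) = √0.002229730 = 0.047220.
z = (p̂ − p₀)/SE = (64/111 − 0.55)/0.047220 ≈ 0.5628.
p-value = P(Z ≥ z) with z = 0.5628 → 0.287.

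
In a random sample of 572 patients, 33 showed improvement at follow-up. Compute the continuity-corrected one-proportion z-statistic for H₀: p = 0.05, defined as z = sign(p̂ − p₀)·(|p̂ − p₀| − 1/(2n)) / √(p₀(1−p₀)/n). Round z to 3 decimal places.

p̂ = 33/572 = 0.05769. p̂ − p₀ = 0.007692.
1/(2n) = 0.000874.
Corrected numerator: |0.007692| − 0.000874 = 0.006818.
SE₀ = √(0.05·0.95/572) = 0.009113.
z = +0.006818/0.009113 = 0.748.

z = 0.748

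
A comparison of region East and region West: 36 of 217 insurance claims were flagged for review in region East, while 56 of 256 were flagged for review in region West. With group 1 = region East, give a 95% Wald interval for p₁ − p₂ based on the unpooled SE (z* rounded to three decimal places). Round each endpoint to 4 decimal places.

(-0.1237, 0.0180)

p̂₁ = 36/217 = 0.16590, p̂₂ = 56/256 = 0.21875; p̂₁ − p̂₂ = -0.05285.
SE = √(0.000637679 + 0.000667572) = √0.001305251 = 0.036128.
z* = 1.960 at the 95% level. Margin of error = 0.07081.
So the interval runs from -0.1237 to 0.0180.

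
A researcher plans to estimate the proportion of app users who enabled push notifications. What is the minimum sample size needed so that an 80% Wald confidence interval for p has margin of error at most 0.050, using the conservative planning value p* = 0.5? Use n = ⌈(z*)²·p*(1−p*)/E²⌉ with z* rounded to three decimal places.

z* = 1.282 at the 80% level.
p*(1−p*) = 0.2500.
Required n before rounding: 1.643524 × 0.2500 / 0.050² = 164.352.
⌈164.352⌉ = 165.

n = 165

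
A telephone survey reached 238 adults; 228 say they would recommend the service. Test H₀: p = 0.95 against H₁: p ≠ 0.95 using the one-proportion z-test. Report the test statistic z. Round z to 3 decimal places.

Sample proportion p̂ = 228/238 = 0.95798.
Under H₀, SE = √(p₀(1−p₀)/n) = √(0.95·0.05/238) = √0.000199580 = 0.014127.
z = (0.95798 − 0.95)/0.014127 = 0.00798/0.014127 = 0.565.

z = 0.565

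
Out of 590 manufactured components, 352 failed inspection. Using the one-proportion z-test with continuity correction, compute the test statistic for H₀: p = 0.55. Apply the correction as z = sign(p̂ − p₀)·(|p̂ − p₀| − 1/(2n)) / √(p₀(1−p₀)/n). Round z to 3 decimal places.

z = 2.234

p̂ = 352/590 = 0.59661. p̂ − p₀ = 0.046610.
Continuity correction 1/(2n) = 1/1180 = 0.000847.
Corrected numerator: |0.046610| − 0.000847 = 0.045763.
Null standard error: √(0.55·0.45/590) = √0.000419492 = 0.020481.
z = (+)0.045763/0.020481 = 2.234.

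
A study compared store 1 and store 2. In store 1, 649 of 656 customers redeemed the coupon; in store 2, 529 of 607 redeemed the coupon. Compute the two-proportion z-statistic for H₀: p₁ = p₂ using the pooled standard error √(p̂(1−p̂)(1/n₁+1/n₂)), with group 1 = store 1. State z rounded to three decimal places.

Sample proportions: p̂₁ = 649/656 = 0.98933 and p̂₂ = 529/607 = 0.87150.
Pooling: p̂ = 1178/1263 = 0.93270.
SE = √[p̂(1−p̂)(1/n₁+1/n₂)] = √[0.93270·0.06730·(1/656+1/607)] ≈ 0.014110.
z = 0.11783/0.014110 = 8.351.

z = 8.351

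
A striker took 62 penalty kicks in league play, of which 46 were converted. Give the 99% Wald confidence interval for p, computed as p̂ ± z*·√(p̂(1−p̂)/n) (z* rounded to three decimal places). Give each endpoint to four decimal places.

(0.5988, 0.8851)

The sample proportion is 46/62 = 0.74194.
SE(p̂) = √(0.74194·0.25806/62) = 0.055571.
z* = 2.576 at the 99% level.
Margin = 2.576·0.055571 = 0.14315.
So the interval runs from 0.5988 to 0.8851.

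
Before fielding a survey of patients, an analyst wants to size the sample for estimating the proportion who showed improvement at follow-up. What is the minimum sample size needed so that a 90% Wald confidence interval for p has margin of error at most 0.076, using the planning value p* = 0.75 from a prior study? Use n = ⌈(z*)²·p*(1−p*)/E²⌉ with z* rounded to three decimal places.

n = 88

For 90% confidence, z* = 1.645.
p*(1−p*) = 0.75·0.25 = 0.1875.
Required n before rounding: 2.706025 × 0.1875 / 0.076² = 87.843.
⌈87.843⌉ = 88.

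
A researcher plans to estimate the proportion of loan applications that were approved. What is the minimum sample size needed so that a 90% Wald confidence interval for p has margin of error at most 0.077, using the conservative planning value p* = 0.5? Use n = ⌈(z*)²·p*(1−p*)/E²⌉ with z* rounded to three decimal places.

n = 115

For 90% confidence, z* = 1.645.
p*(1−p*) = 0.50·0.50 = 0.2500.
Required n before rounding: 2.706025 × 0.2500 / 0.077² = 114.101.
⌈114.101⌉ = 115.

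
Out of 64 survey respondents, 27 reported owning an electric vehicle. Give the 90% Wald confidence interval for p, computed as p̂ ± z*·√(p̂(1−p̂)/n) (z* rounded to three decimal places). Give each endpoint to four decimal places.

With x = 27 successes in n = 64, p̂ = 0.42188.
Standard error of p̂: √(0.243896/64) = √0.003810883 = 0.061732.
z* = 1.645 at the 90% level.
Margin of error: 1.645 × 0.061732 = 0.10155.
CI: 0.42188 ± 0.10155 = (0.3203, 0.5234).

(0.3203, 0.5234)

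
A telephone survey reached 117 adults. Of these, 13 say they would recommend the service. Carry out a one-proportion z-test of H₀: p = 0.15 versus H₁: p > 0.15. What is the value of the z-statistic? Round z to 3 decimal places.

p̂ = 13/117 = 0.11111.
Under H₀, SE = √(p₀(1−p₀)/n) = √(0.15·0.85/117) = √0.001089744 = 0.033011.
Test statistic: z = -0.03889/0.033011 = -1.178.

z = -1.178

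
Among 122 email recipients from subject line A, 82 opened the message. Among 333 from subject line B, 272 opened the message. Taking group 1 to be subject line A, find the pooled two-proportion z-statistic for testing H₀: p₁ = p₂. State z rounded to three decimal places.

z = -3.290

Sample proportions: p̂₁ = 82/122 = 0.67213 and p̂₂ = 272/333 = 0.81682.
Pooling: p̂ = 354/455 = 0.77802.
Pooled SE = √[0.1727038·0.01119972] ≈ 0.043980.
z = -0.14469/0.043980 = -3.290.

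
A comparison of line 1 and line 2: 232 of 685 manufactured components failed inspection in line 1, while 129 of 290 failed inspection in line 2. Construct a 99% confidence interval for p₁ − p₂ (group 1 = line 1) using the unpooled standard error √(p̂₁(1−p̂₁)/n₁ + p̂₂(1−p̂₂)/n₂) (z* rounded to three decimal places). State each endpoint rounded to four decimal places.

(-0.1946, -0.0177)

p̂₁ = 232/685 = 0.33869, p̂₂ = 129/290 = 0.44483; p̂₁ − p̂₂ = -0.10614.
SE = √(0.000326975 + 0.000851572) = √0.001178547 = 0.034330.
For 99% confidence, z* = 2.576. Margin of error = 0.08843.
CI: -0.10614 ± 0.08843 = (-0.1946, -0.0177).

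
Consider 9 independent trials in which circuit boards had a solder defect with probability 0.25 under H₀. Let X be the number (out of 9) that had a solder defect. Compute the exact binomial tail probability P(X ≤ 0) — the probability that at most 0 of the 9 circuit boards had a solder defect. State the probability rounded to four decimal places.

X is binomial with n = 9 and p = 0.25.
P(X ≤ 0) = C(9,0)·0.25^0·0.75^9.
= 0.075085 = 0.0751.

P = 0.0751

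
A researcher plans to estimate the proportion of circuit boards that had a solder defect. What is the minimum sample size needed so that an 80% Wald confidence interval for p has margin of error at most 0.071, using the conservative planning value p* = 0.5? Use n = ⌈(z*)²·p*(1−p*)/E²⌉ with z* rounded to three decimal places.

z* = 1.282 at the 80% level.
p*(1−p*) = 0.2500.
(z*)²·p*(1−p*)/E² = 1.643524·0.2500/0.005041 = 81.508.
Rounding up, n = 82.

n = 82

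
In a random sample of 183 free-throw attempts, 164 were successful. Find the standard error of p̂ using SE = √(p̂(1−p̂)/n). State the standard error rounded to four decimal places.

p̂ = 164/183 = 0.89617.
p̂(1−p̂) = 0.89617·0.10383 = 0.093049.
SE = √(0.093049/183) = 0.0225.

SE = 0.0225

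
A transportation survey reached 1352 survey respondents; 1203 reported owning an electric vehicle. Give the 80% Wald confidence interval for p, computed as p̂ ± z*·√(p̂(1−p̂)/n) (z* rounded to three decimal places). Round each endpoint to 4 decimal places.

(0.8789, 0.9007)

Sample proportion p̂ = 1203/1352 = 0.88979.
SE = √(p̂(1−p̂)/n) = √(0.098061/1352) = 0.008516.
z* = 1.282 at the 80% level.
Margin of error: 1.282 × 0.008516 = 0.01092.
So the interval runs from 0.8789 to 0.9007.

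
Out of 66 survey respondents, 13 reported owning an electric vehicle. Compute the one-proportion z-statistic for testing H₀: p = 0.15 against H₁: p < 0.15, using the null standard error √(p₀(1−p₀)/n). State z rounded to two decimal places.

z = 1.07

The sample proportion is 13/66 = 0.19697.
Null standard error: √(0.15·0.85/66) = √0.001931818 = 0.043952.
z = (0.19697 − 0.15)/0.043952 = 0.04697/0.043952 = 1.07.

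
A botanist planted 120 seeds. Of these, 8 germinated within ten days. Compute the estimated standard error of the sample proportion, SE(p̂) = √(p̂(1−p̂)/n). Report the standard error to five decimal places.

With x = 8 successes in n = 120, p̂ = 0.06667.
p̂(1−p̂) = 0.062225.
SE = √(0.062225/120) = √0.000518542 = 0.02277.

SE = 0.02277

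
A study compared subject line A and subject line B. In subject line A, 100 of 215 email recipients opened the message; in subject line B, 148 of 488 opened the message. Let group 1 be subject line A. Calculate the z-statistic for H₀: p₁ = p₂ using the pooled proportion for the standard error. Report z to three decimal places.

p̂₁ = 100/215 = 0.46512, p̂₂ = 148/488 = 0.30328.
Pooling: p̂ = 248/703 = 0.35277.
SE = √[p̂(1−p̂)(1/n₁+1/n₂)] = √[0.35277·0.64723·(1/215+1/488)] ≈ 0.039113.
z = 0.16184/0.039113 = 4.138.

z = 4.138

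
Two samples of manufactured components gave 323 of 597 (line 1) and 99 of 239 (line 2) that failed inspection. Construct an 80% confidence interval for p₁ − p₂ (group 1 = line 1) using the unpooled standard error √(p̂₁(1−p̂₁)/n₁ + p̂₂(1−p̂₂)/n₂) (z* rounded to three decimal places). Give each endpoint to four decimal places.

(0.0783, 0.1753)

p̂₁ = 323/597 = 0.54104, p̂₂ = 99/239 = 0.41423; p̂₁ − p̂₂ = 0.12681.
Unpooled SE = √(p̂₁(1−p̂₁)/n₁ + p̂₂(1−p̂₂)/n₂) = √(0.000415939 + 0.001015242) = 0.037831.
For 80% confidence, z* = 1.282. Margin = 1.282·0.037831 = 0.04850.
CI: 0.12681 ± 0.04850 = (0.0783, 0.1753).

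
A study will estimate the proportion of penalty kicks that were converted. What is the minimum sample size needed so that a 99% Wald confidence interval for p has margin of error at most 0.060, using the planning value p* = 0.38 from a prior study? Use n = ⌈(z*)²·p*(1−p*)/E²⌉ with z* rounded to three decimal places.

n = 435

The 99% critical value is z* = 2.576.
p*(1−p*) = 0.38·0.62 = 0.2356.
Required n before rounding: 6.635776 × 0.2356 / 0.060² = 434.275.
⌈434.275⌉ = 435.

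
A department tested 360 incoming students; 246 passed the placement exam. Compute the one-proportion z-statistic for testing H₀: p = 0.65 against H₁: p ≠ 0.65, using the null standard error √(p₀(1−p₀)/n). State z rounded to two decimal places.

z = 1.33

Sample proportion p̂ = 246/360 = 0.68333.
Null standard error: √(0.65·0.35/360) = √0.000631944 = 0.025139.
z = (p̂ − p₀)/SE = (0.68333 − 0.65)/0.025139 = 1.33.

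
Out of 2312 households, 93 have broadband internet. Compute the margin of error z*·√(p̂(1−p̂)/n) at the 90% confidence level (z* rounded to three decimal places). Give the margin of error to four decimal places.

Sample proportion p̂ = 93/2312 = 0.04022.
SE = √(p̂(1−p̂)/n) = √(0.038607/2312) = 0.004086.
For 90% confidence, z* = 1.645.
ME = 1.645·0.004086 = 0.0067.

ME = 0.0067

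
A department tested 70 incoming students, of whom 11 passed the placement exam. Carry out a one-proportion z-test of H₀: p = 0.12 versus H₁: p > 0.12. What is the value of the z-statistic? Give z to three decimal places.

z = 0.956

The sample proportion is 11/70 = 0.15714.
SE₀ = √(0.12·0.88/70) = 0.038840.
z = (p̂ − p₀)/SE = (0.15714 − 0.12)/0.038840 = 0.956.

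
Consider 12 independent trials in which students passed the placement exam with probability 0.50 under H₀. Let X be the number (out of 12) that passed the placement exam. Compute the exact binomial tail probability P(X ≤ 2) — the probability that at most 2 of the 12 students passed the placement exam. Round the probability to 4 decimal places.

P = 0.0193

X is binomial with n = 12 and p = 0.50.
P(X ≤ 2) = C(12,0)·0.50^0·0.50^12 + C(12,1)·0.50^1·0.50^11 + C(12,2)·0.50^2·0.50^10.
= 0.000244 + 0.002930 + 0.016113 = 0.0193.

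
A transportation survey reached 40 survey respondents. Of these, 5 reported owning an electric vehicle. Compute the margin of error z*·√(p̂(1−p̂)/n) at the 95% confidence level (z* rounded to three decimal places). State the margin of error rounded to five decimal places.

Sample proportion p̂ = 5/40 = 0.12500.
SE = √(p̂(1−p̂)/n) = √(0.109375/40) = 0.052291.
For 95% confidence, z* = 1.960.
ME = 1.960·0.052291 = 0.10249.

ME = 0.10249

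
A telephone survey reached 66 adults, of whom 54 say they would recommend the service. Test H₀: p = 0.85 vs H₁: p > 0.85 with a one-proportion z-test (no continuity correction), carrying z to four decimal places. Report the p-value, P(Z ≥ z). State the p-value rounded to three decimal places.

p-value = 0.765

Sample proportion p̂ = 54/66 = 0.81818.
SE₀ = √(0.85·0.15/66) = 0.043952.
Test statistic (full precision, shown to 4 dp): z = (54/66 − 0.85)/SE₀ ≈ -0.7239.
p-value = P(Z ≥ z) with z = -0.7239 → 0.765.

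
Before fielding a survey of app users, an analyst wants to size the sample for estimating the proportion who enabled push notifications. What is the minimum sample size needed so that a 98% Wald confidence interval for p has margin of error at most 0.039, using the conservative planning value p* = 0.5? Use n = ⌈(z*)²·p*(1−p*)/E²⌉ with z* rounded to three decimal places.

n = 890

z* = 2.326 at the 98% level.
p*(1−p*) = 0.2500.
(z*)²·p*(1−p*)/E² = 5.410276·0.2500/0.001521 = 889.263.
Rounding up, n = 890.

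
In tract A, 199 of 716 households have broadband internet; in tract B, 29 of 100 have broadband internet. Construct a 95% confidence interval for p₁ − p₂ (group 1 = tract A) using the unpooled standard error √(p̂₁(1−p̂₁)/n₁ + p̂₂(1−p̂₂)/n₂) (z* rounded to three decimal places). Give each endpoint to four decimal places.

(-0.1069, 0.0827)

p̂₁ = 0.27793, p̂₂ = 0.29000, so the observed difference is -0.01207.
Unpooled SE = √(p̂₁(1−p̂₁)/n₁ + p̂₂(1−p̂₂)/n₂) = √(0.000280288 + 0.002059000) = 0.048366.
z* = 1.960 at the 95% level. Margin = 1.960·0.048366 = 0.09480.
So the interval runs from -0.1069 to 0.0827.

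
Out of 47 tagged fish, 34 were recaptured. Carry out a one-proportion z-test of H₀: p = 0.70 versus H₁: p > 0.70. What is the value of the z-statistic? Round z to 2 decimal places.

z = 0.35

The sample proportion is 34/47 = 0.72340.
Null standard error: √(0.70·0.30/47) = √0.004468085 = 0.066844.
z = (p̂ − p₀)/SE = (0.72340 − 0.70)/0.066844 = 0.35.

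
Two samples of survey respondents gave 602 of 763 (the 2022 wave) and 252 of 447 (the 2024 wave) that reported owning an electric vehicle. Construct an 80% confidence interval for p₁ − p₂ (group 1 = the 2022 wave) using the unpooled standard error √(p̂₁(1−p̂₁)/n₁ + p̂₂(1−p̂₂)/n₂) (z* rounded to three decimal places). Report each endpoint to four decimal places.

(0.1897, 0.2608)

p̂₁ = 0.78899, p̂₂ = 0.56376, so the observed difference is 0.22523.
SE = √(0.000218197 + 0.000550190) = √0.000768387 = 0.027720.
z* = 1.282 at the 80% level. Margin = 1.282·0.027720 = 0.03554.
CI: 0.22523 ± 0.03554 = (0.1897, 0.2608).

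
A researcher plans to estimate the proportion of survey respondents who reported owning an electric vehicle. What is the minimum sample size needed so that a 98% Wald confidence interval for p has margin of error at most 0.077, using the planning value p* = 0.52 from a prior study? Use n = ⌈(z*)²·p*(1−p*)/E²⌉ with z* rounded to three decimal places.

z* = 2.326 at the 98% level.
p*(1−p*) = 0.2496.
(z*)²·p*(1−p*)/E² = 5.410276·0.2496/0.005929 = 227.763.
Rounding up, n = 228.

n = 228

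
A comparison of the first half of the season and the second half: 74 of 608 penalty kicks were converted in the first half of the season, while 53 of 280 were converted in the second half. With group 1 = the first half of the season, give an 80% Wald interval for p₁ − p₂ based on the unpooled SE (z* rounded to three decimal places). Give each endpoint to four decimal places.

(-0.1021, -0.0331)

p̂₁ = 74/608 = 0.12171, p̂₂ = 53/280 = 0.18929; p̂₁ − p̂₂ = -0.06758.
Unpooled SE = √(p̂₁(1−p̂₁)/n₁ + p̂₂(1−p̂₂)/n₂) = √(0.000175818 + 0.000548059) = 0.026905.
The 80% critical value is z* = 1.282. Margin = 1.282·0.026905 = 0.03449.
Interval: -0.06758 ± 0.03449 → (-0.1021, -0.0331).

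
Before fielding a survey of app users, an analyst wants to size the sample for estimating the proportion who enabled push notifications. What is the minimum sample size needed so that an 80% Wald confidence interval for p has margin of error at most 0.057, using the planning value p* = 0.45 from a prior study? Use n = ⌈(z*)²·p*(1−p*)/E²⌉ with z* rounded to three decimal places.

The 80% critical value is z* = 1.282.
p*(1−p*) = 0.2475.
Required n before rounding: 1.643524 × 0.2475 / 0.057² = 125.199.
⌈125.199⌉ = 126.

n = 126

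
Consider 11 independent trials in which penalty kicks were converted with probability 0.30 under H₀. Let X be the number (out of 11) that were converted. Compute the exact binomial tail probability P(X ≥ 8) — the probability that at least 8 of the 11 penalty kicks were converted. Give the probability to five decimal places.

X is binomial with n = 11 and p = 0.30.
P(X ≥ 8) = C(11,8)·0.30^8·0.70^3 + C(11,9)·0.30^9·0.70^2 + C(11,10)·0.30^10·0.70^1 + C(11,11)·0.30^11·0.70^0.
= 0.003713 + 0.000530 + 0.000045 + 0.000002 = 0.00429.

P = 0.00429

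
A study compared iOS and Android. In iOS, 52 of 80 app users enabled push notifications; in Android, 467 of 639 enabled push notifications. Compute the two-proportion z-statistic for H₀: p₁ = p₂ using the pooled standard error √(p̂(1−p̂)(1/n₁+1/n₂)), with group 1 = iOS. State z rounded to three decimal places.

Sample proportions: p̂₁ = 52/80 = 0.65000 and p̂₂ = 467/639 = 0.73083.
Pooling: p̂ = 519/719 = 0.72184.
SE = √[p̂(1−p̂)(1/n₁+1/n₂)] = √[0.72184·0.27816·(1/80+1/639)] ≈ 0.053142.
z = (p̂₁ − p̂₂)/SE = (0.65000 − 0.73083)/0.053142 = -0.08083/0.053142 = -1.521.

z = -1.521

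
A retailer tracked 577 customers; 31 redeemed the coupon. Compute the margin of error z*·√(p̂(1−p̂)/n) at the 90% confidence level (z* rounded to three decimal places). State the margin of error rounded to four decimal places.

The sample proportion is 31/577 = 0.05373.
SE = √(p̂(1−p̂)/n) = √(0.050840/577) = 0.009387.
For 90% confidence, z* = 1.645.
So ME = 0.0154.

ME = 0.0154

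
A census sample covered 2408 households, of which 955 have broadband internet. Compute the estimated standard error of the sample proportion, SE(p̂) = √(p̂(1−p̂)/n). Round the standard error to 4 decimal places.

SE = 0.0100

p̂ = 955/2408 = 0.39659.
p̂(1−p̂) = 0.39659·0.60341 = 0.239306.
SE = √(0.239306/2408) = 0.0100.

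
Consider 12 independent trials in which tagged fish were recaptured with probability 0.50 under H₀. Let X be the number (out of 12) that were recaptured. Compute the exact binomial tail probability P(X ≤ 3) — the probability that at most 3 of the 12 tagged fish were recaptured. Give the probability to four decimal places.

P = 0.0730

X is binomial with n = 12 and p = 0.50.
P(X ≤ 3) = C(12,0)·0.50^0·0.50^12 + C(12,1)·0.50^1·0.50^11 + C(12,2)·0.50^2·0.50^10 + C(12,3)·0.50^3·0.50^9.
= 0.000244 + 0.002930 + 0.016113 + 0.053711 = 0.0730.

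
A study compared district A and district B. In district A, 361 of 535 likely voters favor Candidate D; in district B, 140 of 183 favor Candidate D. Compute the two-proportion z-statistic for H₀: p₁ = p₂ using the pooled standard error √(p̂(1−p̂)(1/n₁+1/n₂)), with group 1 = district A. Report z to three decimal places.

Sample proportions: p̂₁ = 361/535 = 0.67477 and p̂₂ = 140/183 = 0.76503.
Pooled p̂ = (361+140)/(535+183) = 501/718 = 0.69777.
Pooled SE = √[0.2108864·0.00733364] ≈ 0.039326.
z = (p̂₁ − p̂₂)/SE = (0.67477 − 0.76503)/0.039326 = -0.09026/0.039326 = -2.295.

z = -2.295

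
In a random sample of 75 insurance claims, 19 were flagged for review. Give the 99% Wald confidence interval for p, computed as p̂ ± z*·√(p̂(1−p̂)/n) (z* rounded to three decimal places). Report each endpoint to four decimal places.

Sample proportion p̂ = 19/75 = 0.25333.
SE = √(p̂(1−p̂)/n) = √(0.189156/75) = 0.050220.
z* = 2.576 at the 99% level.
Margin of error: 2.576 × 0.050220 = 0.12937.
CI: 0.25333 ± 0.12937 = (0.1240, 0.3827).

(0.1240, 0.3827)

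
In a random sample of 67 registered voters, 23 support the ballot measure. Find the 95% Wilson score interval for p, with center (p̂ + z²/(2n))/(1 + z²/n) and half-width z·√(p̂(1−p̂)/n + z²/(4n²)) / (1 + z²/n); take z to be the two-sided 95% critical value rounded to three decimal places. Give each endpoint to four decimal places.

p̂ = 23/67 = 0.34328; z = 1.960, so z² = 3.841600.
Denominator 1 + z²/n = 1 + 3.841600/67 = 1.057337.
Adjusted center: (0.34328 + z²/(2n))/1.057337 = 0.35178.
Radicand: p̂(1−p̂)/n + z²/(4n²) = 0.003364776 + 0.000213945 = 0.003578721.
Half-width = 1.960·√0.003578721/1.057337 = 0.11089.
So the interval runs from 0.2409 to 0.4627.

(0.2409, 0.4627)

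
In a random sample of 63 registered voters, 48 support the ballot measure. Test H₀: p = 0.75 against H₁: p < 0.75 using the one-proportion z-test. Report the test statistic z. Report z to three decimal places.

Sample proportion p̂ = 48/63 = 0.76190.
Under H₀, SE = √(p₀(1−p₀)/n) = √(0.75·0.25/63) = √0.002976190 = 0.054554.
z = (p̂ − p₀)/SE = (0.76190 − 0.75)/0.054554 = 0.218.

z = 0.218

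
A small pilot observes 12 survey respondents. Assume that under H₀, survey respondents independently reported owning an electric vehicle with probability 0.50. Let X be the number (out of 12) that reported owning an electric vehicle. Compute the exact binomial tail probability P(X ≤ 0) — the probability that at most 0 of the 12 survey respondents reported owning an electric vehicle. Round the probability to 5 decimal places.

P = 0.00024

X is binomial with n = 12 and p = 0.50.
P(X ≤ 0) = C(12,0)·0.50^0·0.50^12.
= 0.000244 = 0.00024.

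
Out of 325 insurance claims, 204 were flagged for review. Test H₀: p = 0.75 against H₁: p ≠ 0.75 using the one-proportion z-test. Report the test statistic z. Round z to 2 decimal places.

p̂ = 204/325 = 0.62769.
Under H₀, SE = √(p₀(1−p₀)/n) = √(0.75·0.25/325) = √0.000576923 = 0.024019.
z = (0.62769 − 0.75)/0.024019 = -0.12231/0.024019 = -5.09.

z = -5.09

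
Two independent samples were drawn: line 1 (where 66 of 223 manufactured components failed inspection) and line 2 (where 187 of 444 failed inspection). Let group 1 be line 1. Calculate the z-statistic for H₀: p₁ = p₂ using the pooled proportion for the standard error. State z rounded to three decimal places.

z = -3.144

p̂₁ = 66/223 = 0.29596, p̂₂ = 187/444 = 0.42117.
Pooling: p̂ = 253/667 = 0.37931.
SE = √[p̂(1−p̂)(1/n₁+1/n₂)] = √[0.37931·0.62069·(1/223+1/444)] ≈ 0.039825.
z = (p̂₁ − p̂₂)/SE = (0.29596 − 0.42117)/0.039825 = -0.12521/0.039825 = -3.144.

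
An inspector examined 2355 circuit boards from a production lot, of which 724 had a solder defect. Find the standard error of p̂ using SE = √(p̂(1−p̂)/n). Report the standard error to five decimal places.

With x = 724 successes in n = 2355, p̂ = 0.30743.
p̂(1−p̂) = 0.212917.
SE = √(0.212917/2355) = 0.00951.

SE = 0.00951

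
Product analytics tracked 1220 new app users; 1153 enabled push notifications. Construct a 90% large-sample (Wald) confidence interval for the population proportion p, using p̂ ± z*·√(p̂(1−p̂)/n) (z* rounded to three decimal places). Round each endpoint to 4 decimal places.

Sample proportion p̂ = 1153/1220 = 0.94508.
SE = √(p̂(1−p̂)/n) = √(0.051902/1220) = 0.006522.
z* = 1.645 at the 90% level.
Margin of error: 1.645 × 0.006522 = 0.01073.
Interval: 0.94508 ± 0.01073 → (0.9344, 0.9558).

(0.9344, 0.9558)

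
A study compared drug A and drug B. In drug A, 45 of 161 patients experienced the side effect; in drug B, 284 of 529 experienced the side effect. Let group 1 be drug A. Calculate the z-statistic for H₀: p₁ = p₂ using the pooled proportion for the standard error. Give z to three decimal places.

Sample proportions: p̂₁ = 45/161 = 0.27950 and p̂₂ = 284/529 = 0.53686.
Pooling: p̂ = 329/690 = 0.47681.
SE = √[p̂(1−p̂)(1/n₁+1/n₂)] = √[0.47681·0.52319·(1/161+1/529)] ≈ 0.044956.
z = -0.25736/0.044956 = -5.725.

z = -5.725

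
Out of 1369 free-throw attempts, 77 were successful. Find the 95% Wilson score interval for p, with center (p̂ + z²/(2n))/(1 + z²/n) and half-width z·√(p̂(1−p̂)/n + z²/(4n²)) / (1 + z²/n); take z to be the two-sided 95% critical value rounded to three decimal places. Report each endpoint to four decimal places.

(0.0452, 0.0697)

Here p̂ = 77/1369 = 0.05625 and z = 1.960 (z² = 3.841600).
1 + z²/n = 1.002806.
Center = (0.05625 + 0.001403)/1.002806 = 0.05749.
Radicand: p̂(1−p̂)/n + z²/(4n²) = 0.000038774 + 0.000000512 = 0.000039286.
Half-width = 1.960·√0.000039286/1.002806 = 0.01225.
CI: 0.05749 ± 0.01225 = (0.0452, 0.0697).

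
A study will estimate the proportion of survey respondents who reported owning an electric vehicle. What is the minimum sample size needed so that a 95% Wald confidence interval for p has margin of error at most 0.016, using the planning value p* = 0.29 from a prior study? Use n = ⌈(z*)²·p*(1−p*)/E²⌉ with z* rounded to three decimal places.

The 95% critical value is z* = 1.960.
p*(1−p*) = 0.2059.
Required n before rounding: 3.841600 × 0.2059 / 0.016² = 3089.787.
⌈3089.787⌉ = 3090.

n = 3090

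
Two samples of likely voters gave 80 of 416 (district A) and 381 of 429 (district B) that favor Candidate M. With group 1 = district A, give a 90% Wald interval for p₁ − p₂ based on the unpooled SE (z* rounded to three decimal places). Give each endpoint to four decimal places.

p̂₁ = 80/416 = 0.19231, p̂₂ = 381/429 = 0.88811; p̂₁ − p̂₂ = -0.69580.
SE = √(0.000373378 + 0.000231630) = √0.000605008 = 0.024597.
For 90% confidence, z* = 1.645. Margin of error = 0.04046.
CI: -0.69580 ± 0.04046 = (-0.7363, -0.6553).

(-0.7363, -0.6553)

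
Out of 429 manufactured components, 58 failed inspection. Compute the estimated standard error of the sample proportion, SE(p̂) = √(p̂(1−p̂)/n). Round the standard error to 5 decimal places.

Sample proportion p̂ = 58/429 = 0.13520.
p̂(1−p̂) = 0.13520·0.86480 = 0.116921.
Dividing by n and taking the root: √0.000272543 = 0.01651.

SE = 0.01651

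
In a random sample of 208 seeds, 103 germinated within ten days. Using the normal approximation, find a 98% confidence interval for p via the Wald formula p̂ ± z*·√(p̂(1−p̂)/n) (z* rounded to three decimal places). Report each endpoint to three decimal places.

(0.415, 0.576)

Sample proportion p̂ = 103/208 = 0.49519.
Standard error of p̂: √(0.249977/208) = √0.001201812 = 0.034667.
z* = 2.326 at the 98% level.
Margin of error: 2.326 × 0.034667 = 0.08064.
CI: 0.49519 ± 0.08064 = (0.415, 0.576).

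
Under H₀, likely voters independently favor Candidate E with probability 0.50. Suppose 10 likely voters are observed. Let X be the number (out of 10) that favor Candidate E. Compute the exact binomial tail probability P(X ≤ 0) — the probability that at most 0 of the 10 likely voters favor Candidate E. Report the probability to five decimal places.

P = 0.00098

X ~ Binomial(n=10, p=0.50).
P(X ≤ 0) = C(10,0)·0.50^0·0.50^10.
= 0.000977 = 0.00098.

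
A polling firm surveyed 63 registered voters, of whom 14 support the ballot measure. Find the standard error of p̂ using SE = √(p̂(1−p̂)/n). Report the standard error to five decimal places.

The sample proportion is 14/63 = 0.22222.
p̂(1−p̂) = 0.22222·0.77778 = 0.172838.
Dividing by n and taking the root: √0.002743460 = 0.05238.

SE = 0.05238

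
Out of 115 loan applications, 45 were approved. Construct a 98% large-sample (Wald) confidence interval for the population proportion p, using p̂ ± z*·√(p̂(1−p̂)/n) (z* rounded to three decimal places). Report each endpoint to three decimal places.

(0.285, 0.497)

The sample proportion is 45/115 = 0.39130.
SE(p̂) = √(0.39130·0.60870/115) = 0.045510.
z* = 2.326 at the 98% level.
Margin = 2.326·0.045510 = 0.10586.
So the interval runs from 0.285 to 0.497.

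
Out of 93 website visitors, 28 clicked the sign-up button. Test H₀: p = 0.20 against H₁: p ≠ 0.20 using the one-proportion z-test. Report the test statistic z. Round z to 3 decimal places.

z = 2.437

Sample proportion p̂ = 28/93 = 0.30108.
SE₀ = √(0.20·0.80/93) = 0.041478.
Test statistic: z = 0.10108/0.041478 = 2.437.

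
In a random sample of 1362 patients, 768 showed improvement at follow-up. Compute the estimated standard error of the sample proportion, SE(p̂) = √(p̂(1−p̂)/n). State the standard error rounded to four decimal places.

SE = 0.0134

p̂ = 768/1362 = 0.56388.
p̂(1−p̂) = 0.245919.
SE = √(0.245919/1362) = 0.0134.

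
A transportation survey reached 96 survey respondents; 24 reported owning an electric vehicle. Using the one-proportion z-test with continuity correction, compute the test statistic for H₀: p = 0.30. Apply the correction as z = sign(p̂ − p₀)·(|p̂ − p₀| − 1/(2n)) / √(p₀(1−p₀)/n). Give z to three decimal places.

p̂ = 24/96 = 0.25000. p̂ − p₀ = -0.050000.
Continuity correction 1/(2n) = 1/192 = 0.005208.
Corrected numerator: |-0.050000| − 0.005208 = 0.044792.
Under H₀, SE = √(p₀(1−p₀)/n) = √(0.30·0.70/96) = √0.002187500 = 0.046771.
z = −0.044792/0.046771 = -0.958.

z = -0.958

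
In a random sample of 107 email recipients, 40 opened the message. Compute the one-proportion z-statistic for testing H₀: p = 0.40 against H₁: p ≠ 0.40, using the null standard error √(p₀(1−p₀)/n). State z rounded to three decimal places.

z = -0.553

p̂ = 40/107 = 0.37383.
SE₀ = √(0.40·0.60/107) = 0.047360.
z = (0.37383 − 0.40)/0.047360 = -0.02617/0.047360 = -0.553.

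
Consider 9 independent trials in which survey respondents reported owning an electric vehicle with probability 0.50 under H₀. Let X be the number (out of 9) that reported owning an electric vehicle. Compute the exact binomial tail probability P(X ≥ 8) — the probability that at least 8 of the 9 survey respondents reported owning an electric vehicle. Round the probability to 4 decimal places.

P = 0.0195

X ~ Binomial(n=9, p=0.50).
P(X ≥ 8) = C(9,8)·0.50^8·0.50^1 + C(9,9)·0.50^9·0.50^0.
= 0.017578 + 0.001953 = 0.0195.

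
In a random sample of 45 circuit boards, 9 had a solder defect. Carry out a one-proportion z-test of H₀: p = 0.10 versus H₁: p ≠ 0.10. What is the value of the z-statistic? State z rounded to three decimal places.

With x = 9 successes in n = 45, p̂ = 0.20000.
Null standard error: √(0.10·0.90/45) = √0.002000000 = 0.044721.
Test statistic: z = 0.10000/0.044721 = 2.236.

z = 2.236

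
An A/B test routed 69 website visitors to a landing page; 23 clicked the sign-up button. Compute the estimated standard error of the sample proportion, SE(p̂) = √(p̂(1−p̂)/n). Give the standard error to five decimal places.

Sample proportion p̂ = 23/69 = 0.33333.
p̂(1−p̂) = 0.222221.
Dividing by n and taking the root: √0.003220594 = 0.05675.

SE = 0.05675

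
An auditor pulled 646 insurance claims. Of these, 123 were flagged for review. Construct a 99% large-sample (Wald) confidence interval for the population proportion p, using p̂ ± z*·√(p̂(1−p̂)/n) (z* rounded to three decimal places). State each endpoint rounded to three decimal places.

The sample proportion is 123/646 = 0.19040.
SE = √(p̂(1−p̂)/n) = √(0.154149/646) = 0.015447.
For 99% confidence, z* = 2.576.
Margin of error: 2.576 × 0.015447 = 0.03979.
CI: 0.19040 ± 0.03979 = (0.151, 0.230).

(0.151, 0.230)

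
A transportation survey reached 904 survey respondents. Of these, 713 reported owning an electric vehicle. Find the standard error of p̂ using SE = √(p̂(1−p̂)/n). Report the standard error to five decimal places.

SE = 0.01358

The sample proportion is 713/904 = 0.78872.
p̂(1−p̂) = 0.166641.
SE = √(0.166641/904) = √0.000184337 = 0.01358.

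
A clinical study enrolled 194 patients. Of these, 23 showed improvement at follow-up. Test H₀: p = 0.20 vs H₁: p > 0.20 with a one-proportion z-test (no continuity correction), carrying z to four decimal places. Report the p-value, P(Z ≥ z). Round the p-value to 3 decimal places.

p-value = 0.998

With x = 23 successes in n = 194, p̂ = 0.11856.
SE₀ = √(0.20·0.80/194) = 0.028718.
Test statistic (full precision, shown to 4 dp): z = (23/194 − 0.20)/SE₀ ≈ -2.8359.
p-value = P(Z ≥ z) with z = -2.8359 → 0.998.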